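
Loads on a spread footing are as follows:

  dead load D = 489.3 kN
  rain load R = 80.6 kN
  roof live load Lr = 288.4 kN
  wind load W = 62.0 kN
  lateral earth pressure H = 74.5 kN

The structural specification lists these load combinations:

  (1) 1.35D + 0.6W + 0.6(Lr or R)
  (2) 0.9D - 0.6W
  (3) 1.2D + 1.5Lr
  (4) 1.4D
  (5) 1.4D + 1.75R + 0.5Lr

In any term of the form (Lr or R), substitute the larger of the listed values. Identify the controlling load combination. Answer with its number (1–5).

Combination 3

(Lr or R) → Lr = 288.4 kN.
(1) 1.35(489.3) + 0.6(62.0) + 0.6(288.4) = 660.56 + 37.20 + 173.04 = 870.80
(2) 0.9(489.3) - 0.6(62.0) = 440.37 - 37.20 = 403.17
(3) 1.2(489.3) + 1.5(288.4) = 587.16 + 432.60 = 1019.76
(4) 1.4(489.3) = 685.02
(5) 1.4(489.3) + 1.75(80.6) + 0.5(288.4) = 685.02 + 141.05 + 144.20 = 970.27
The largest value is 1019.76 kN from combination 3.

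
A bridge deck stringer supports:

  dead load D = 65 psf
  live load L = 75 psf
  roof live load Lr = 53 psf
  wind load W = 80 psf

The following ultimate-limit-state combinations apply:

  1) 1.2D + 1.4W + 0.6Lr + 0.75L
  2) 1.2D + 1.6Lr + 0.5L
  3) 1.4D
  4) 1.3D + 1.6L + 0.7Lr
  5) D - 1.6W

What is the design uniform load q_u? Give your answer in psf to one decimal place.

278.1 psf

1) 1.2(65) + 1.4(80) + 0.6(53) + 0.75(75) = 78.0 + 112.0 + 31.8 + 56.3 = 278.1
2) 1.2(65) + 1.6(53) + 0.5(75) = 78.0 + 84.8 + 37.5 = 200.3
3) 1.4(65) = 91.0
4) 1.3(65) + 1.6(75) + 0.7(53) = 84.5 + 120.0 + 37.1 = 241.6
5) 1.0(65) - 1.6(80) = 65.0 - 128.0 = -63.0
Maximum is from combination 1.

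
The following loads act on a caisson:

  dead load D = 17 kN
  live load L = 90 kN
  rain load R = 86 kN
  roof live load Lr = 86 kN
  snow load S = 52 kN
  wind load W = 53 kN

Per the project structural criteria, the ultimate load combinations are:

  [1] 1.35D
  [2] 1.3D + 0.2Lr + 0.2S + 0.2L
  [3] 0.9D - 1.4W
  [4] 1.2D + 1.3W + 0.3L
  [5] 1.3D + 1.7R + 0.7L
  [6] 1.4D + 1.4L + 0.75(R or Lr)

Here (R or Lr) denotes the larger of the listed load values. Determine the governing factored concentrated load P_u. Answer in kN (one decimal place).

(R or Lr) → R = 86 kN.
[1] 1.35(17) = 23.0
[2] 1.3(17) + 0.2(86) + 0.2(52) + 0.2(90) = 22.1 + 17.2 + 10.4 + 18.0 = 67.7
[3] 0.9(17) - 1.4(53) = 15.3 - 74.2 = -58.9
[4] 1.2(17) + 1.3(53) + 0.3(90) = 20.4 + 68.9 + 27.0 = 116.3
[5] 1.3(17) + 1.7(86) + 0.7(90) = 22.1 + 146.2 + 63.0 = 231.3
[6] 1.4(17) + 1.4(90) + 0.75(86) = 23.8 + 126.0 + 64.5 = 214.3
Maximum is from combination 5.

231.3 kN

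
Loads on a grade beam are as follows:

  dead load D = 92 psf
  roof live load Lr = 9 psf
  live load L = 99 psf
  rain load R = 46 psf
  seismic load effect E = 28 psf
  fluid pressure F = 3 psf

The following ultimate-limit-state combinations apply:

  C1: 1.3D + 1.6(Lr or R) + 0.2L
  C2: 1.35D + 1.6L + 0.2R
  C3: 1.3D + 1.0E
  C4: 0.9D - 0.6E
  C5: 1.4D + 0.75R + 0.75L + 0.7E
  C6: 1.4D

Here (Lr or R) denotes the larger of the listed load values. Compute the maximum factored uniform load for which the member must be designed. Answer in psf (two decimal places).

291.80 psf

(Lr or R) → R = 46 psf.
C1: 1.3(92) + 1.6(46) + 0.2(99) = 119.60 + 73.60 + 19.80 = 213.00
C2: 1.35(92) + 1.6(99) + 0.2(46) = 124.20 + 158.40 + 9.20 = 291.80
C3: 1.3(92) + 1.0(28) = 119.60 + 28.00 = 147.60
C4: 0.9(92) - 0.6(28) = 82.80 - 16.80 = 66.00
C5: 1.4(92) + 0.75(46) + 0.75(99) + 0.7(28) = 128.80 + 34.50 + 74.25 + 19.60 = 257.15
C6: 1.4(92) = 128.80
The controlling combination is 2, giving 291.80 psf.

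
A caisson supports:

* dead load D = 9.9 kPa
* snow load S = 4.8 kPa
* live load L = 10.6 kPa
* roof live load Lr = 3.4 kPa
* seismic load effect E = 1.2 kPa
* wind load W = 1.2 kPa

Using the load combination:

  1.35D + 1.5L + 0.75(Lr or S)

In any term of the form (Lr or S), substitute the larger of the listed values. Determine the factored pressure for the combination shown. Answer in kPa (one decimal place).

(Lr or S) → S = 4.8 kPa.
1.35(9.9) + 1.5(10.6) + 0.75(4.8) = 13.4 + 15.9 + 3.6 = 32.9
p_u = 32.9 kPa.

32.9 kPa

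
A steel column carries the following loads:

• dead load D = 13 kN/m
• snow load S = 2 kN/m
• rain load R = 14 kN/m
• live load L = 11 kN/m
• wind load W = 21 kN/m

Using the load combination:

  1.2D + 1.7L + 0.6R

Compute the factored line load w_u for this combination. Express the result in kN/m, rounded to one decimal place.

1.2(13) + 1.7(11) + 0.6(14) = 15.6 + 18.7 + 8.4 = 42.7
w_u = 42.7 kN/m.

42.7 kN/m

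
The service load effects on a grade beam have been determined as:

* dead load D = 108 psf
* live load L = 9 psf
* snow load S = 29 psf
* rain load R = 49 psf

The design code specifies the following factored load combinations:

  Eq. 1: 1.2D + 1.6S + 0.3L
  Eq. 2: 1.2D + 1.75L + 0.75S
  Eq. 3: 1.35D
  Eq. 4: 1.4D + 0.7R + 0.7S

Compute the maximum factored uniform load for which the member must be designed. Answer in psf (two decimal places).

205.80 psf

Eq. 1: 1.2(108) + 1.6(29) + 0.3(9) = 129.60 + 46.40 + 2.70 = 178.70
Eq. 2: 1.2(108) + 1.75(9) + 0.75(29) = 129.60 + 15.75 + 21.75 = 167.10
Eq. 3: 1.35(108) = 145.80
Eq. 4: 1.4(108) + 0.7(49) + 0.7(29) = 151.20 + 34.30 + 20.30 = 205.80
Combination 4 governs: q_u = 205.80 psf.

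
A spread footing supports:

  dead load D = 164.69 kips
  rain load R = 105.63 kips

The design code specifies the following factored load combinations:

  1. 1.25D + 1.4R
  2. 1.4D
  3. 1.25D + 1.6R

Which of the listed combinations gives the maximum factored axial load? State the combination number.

1. 1.25(164.69) + 1.4(105.63) = 205.86 + 147.88 = 353.74
2. 1.4(164.69) = 230.57
3. 1.25(164.69) + 1.6(105.63) = 205.86 + 169.01 = 374.87
The largest value is 374.87 kips from combination 3.

Combination 3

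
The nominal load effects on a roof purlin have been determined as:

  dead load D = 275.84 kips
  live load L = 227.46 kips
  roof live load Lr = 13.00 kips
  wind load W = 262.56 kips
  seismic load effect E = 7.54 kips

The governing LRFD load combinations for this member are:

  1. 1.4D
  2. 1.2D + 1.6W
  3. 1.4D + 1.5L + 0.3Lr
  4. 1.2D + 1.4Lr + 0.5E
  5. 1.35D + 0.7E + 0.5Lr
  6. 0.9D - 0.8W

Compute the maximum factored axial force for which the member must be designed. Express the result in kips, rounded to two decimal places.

751.10 kips

1. 1.4(275.84) = 386.18
2. 1.2(275.84) + 1.6(262.56) = 751.10
3. 1.4(275.84) + 1.5(227.46) + 0.3(13.00) = 731.27
4. 1.2(275.84) + 1.4(13.00) + 0.5(7.54) = 352.98
5. 1.35(275.84) + 0.7(7.54) + 0.5(13.00) = 384.16
6. 0.9(275.84) - 0.8(262.56) = 38.21
Maximum is from combination 2.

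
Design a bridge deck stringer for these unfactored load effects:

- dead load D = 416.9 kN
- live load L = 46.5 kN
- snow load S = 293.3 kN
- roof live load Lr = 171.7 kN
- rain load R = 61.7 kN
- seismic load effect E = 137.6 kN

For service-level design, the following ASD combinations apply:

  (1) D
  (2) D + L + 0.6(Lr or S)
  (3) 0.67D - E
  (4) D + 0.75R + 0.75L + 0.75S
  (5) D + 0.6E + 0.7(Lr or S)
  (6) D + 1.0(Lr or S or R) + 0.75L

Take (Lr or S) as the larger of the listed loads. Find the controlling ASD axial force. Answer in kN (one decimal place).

745.1 kN

(Lr or S) → S = 293.3 kN; (Lr or S or R) → S = 293.3 kN.
(1) 1.0(416.9) = 416.9
(2) 1.0(416.9) + 1.0(46.5) + 0.6(293.3) = 416.9 + 46.5 + 176.0 = 639.4
(3) 0.67(416.9) - 1.0(137.6) = 279.3 - 137.6 = 141.7
(4) 1.0(416.9) + 0.75(61.7) + 0.75(46.5) + 0.75(293.3) = 718.0
(5) 1.0(416.9) + 0.6(137.6) + 0.7(293.3) = 416.9 + 82.6 + 205.3 = 704.8
(6) 1.0(416.9) + 1.0(293.3) + 0.75(46.5) = 416.9 + 293.3 + 34.9 = 745.1
The controlling combination is 6, giving 745.1 kN.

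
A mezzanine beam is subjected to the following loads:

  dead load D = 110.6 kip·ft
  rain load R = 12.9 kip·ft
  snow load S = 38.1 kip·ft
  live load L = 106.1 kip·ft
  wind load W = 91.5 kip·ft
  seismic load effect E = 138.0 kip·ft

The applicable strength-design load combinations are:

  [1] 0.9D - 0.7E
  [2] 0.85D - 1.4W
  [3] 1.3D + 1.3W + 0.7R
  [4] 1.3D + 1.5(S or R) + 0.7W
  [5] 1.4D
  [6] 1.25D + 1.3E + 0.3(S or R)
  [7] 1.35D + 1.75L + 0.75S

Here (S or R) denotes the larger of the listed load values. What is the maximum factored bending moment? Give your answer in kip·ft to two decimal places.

363.56 kip·ft

(S or R) → S = 38.1 kip·ft.
[1] 0.9(110.6) - 0.7(138.0) = 99.54 - 96.60 = 2.94
[2] 0.85(110.6) - 1.4(91.5) = 94.01 - 128.10 = -34.09
[3] 1.3(110.6) + 1.3(91.5) + 0.7(12.9) = 143.78 + 118.95 + 9.03 = 271.76
[4] 1.3(110.6) + 1.5(38.1) + 0.7(91.5) = 143.78 + 57.15 + 64.05 = 264.98
[5] 1.4(110.6) = 154.84
[6] 1.25(110.6) + 1.3(138.0) + 0.3(38.1) = 138.25 + 179.40 + 11.43 = 329.08
[7] 1.35(110.6) + 1.75(106.1) + 0.75(38.1) = 363.56
The controlling combination is 7, giving 363.56 kip·ft.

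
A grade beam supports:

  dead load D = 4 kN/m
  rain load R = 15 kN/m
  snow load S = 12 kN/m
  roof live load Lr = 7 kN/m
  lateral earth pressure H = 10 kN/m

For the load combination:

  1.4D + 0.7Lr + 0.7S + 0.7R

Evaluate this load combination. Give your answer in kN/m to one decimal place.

29.4 kN/m

1.4(4) + 0.7(7) + 0.7(12) + 0.7(15) = 5.6 + 4.9 + 8.4 + 10.5 = 29.4
w_u = 29.4 kN/m.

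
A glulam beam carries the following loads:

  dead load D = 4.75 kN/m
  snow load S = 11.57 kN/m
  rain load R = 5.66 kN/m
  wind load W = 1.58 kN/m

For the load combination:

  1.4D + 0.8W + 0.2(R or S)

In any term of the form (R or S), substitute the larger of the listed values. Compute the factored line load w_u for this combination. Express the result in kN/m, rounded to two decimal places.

10.23 kN/m

(R or S) → S = 11.57 kN/m.
1.4(4.75) + 0.8(1.58) + 0.2(11.57) = 10.23
w_u = 10.23 kN/m.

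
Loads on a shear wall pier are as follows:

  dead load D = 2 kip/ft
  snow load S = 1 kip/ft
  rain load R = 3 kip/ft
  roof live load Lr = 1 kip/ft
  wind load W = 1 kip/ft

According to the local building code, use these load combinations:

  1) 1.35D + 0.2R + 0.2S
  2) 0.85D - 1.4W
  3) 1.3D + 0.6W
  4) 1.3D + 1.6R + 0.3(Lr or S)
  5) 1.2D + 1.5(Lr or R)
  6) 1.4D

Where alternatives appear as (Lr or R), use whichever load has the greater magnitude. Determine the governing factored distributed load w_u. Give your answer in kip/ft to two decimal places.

7.70 kip/ft

(Lr or S) → Lr = 1 kip/ft; (Lr or R) → R = 3 kip/ft.
1) 1.35(2) + 0.2(3) + 0.2(1) = 3.50
2) 0.85(2) - 1.4(1) = 0.30
3) 1.3(2) + 0.6(1) = 3.20
4) 1.3(2) + 1.6(3) + 0.3(1) = 7.70
5) 1.2(2) + 1.5(3) = 6.90
6) 1.4(2) = 2.80
Maximum is from combination 4.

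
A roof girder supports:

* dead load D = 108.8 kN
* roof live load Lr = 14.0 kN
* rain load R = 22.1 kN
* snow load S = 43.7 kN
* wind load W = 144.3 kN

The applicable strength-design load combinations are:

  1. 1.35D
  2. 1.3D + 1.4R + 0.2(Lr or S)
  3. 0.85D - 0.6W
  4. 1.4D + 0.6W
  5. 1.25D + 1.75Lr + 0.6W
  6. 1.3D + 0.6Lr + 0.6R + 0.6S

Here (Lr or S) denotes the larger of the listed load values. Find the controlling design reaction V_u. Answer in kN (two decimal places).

(Lr or S) → S = 43.7 kN.
1. 1.35(108.8) = 146.88
2. 1.3(108.8) + 1.4(22.1) + 0.2(43.7) = 141.44 + 30.94 + 8.74 = 181.12
3. 0.85(108.8) - 0.6(144.3) = 92.48 - 86.58 = 5.90
4. 1.4(108.8) + 0.6(144.3) = 152.32 + 86.58 = 238.90
5. 1.25(108.8) + 1.75(14.0) + 0.6(144.3) = 136.00 + 24.50 + 86.58 = 247.08
6. 1.3(108.8) + 0.6(14.0) + 0.6(22.1) + 0.6(43.7) = 141.44 + 8.40 + 13.26 + 26.22 = 189.32
Combination 5 governs: V_u = 247.08 kN.

247.08 kN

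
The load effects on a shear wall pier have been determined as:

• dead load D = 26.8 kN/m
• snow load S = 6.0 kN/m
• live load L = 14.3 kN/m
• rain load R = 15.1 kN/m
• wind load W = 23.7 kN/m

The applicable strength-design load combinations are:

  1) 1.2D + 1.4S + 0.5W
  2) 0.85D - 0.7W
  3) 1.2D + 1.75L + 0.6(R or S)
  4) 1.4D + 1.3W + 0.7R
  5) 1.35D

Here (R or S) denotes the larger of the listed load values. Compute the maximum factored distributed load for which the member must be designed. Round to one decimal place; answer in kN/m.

78.9 kN/m

(R or S) → R = 15.1 kN/m.
1) 1.2(26.8) + 1.4(6.0) + 0.5(23.7) = 52.4
2) 0.85(26.8) - 0.7(23.7) = 22.8 - 16.6 = 6.2
3) 1.2(26.8) + 1.75(14.3) + 0.6(15.1) = 66.2
4) 1.4(26.8) + 1.3(23.7) + 0.7(15.1) = 37.5 + 30.8 + 10.6 = 78.9
5) 1.35(26.8) = 36.2
Combination 4 governs: w_u = 78.9 kN/m.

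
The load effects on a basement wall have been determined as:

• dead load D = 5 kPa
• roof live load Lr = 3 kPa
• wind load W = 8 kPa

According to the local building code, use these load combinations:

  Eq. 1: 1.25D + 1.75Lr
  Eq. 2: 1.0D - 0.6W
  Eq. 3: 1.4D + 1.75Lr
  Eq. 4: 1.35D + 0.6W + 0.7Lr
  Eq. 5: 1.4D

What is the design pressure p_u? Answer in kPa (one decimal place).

Eq. 1: 1.25(5) + 1.75(3) = 11.5
Eq. 2: 1.0(5) - 0.6(8) = 5.0 - 4.8 = 0.2
Eq. 3: 1.4(5) + 1.75(3) = 7.0 + 5.3 = 12.3
Eq. 4: 1.35(5) + 0.6(8) + 0.7(3) = 6.8 + 4.8 + 2.1 = 13.7
Eq. 5: 1.4(5) = 7.0
Combination 4 governs: p_u = 13.7 kPa.

13.7 kPa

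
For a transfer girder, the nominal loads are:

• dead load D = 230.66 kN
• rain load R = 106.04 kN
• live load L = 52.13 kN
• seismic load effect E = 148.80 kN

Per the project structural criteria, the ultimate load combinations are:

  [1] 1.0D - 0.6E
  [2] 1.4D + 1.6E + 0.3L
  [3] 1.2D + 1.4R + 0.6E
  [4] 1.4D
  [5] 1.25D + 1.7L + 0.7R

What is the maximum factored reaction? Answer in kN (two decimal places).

576.64 kN

[1] 1.0(230.66) - 0.6(148.80) = 230.66 - 89.28 = 141.38
[2] 1.4(230.66) + 1.6(148.80) + 0.3(52.13) = 322.92 + 238.08 + 15.64 = 576.64
[3] 1.2(230.66) + 1.4(106.04) + 0.6(148.80) = 276.79 + 148.46 + 89.28 = 514.53
[4] 1.4(230.66) = 322.92
[5] 1.25(230.66) + 1.7(52.13) + 0.7(106.04) = 451.17
Maximum is from combination 2.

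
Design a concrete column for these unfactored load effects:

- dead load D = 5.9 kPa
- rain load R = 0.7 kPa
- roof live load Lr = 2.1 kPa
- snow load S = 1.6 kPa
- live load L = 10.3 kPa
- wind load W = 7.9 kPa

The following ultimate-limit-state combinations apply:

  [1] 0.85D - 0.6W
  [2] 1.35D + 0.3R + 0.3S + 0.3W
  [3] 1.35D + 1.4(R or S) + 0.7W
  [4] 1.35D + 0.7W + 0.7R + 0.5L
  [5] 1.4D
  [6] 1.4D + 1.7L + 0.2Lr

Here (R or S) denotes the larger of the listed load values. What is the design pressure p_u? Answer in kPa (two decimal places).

26.19 kPa

(R or S) → S = 1.6 kPa.
[1] 0.85(5.9) - 0.6(7.9) = 5.02 - 4.74 = 0.28
[2] 1.35(5.9) + 0.3(0.7) + 0.3(1.6) + 0.3(7.9) = 7.97 + 0.21 + 0.48 + 2.37 = 11.03
[3] 1.35(5.9) + 1.4(1.6) + 0.7(7.9) = 7.97 + 2.24 + 5.53 = 15.74
[4] 1.35(5.9) + 0.7(7.9) + 0.7(0.7) + 0.5(10.3) = 7.97 + 5.53 + 0.49 + 5.15 = 19.14
[5] 1.4(5.9) = 8.26
[6] 1.4(5.9) + 1.7(10.3) + 0.2(2.1) = 8.26 + 17.51 + 0.42 = 26.19
The controlling combination is 6, giving 26.19 kPa.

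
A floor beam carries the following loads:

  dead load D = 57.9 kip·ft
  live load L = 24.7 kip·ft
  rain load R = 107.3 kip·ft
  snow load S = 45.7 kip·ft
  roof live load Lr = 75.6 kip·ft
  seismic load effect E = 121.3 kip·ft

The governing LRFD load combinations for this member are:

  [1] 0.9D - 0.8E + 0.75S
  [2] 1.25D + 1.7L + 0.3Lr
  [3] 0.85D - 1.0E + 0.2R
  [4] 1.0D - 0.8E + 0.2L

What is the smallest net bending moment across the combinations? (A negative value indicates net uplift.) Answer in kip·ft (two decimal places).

-50.63 kip·ft

[1] 0.9(57.9) - 0.8(121.3) + 0.75(45.7) = -10.66
[2] 1.25(57.9) + 1.7(24.7) + 0.3(75.6) = 137.05
[3] 0.85(57.9) - 1.0(121.3) + 0.2(107.3) = -50.63
[4] 1.0(57.9) - 0.8(121.3) + 0.2(24.7) = -34.20
Combination 3 gives the minimum: -50.63 kip·ft.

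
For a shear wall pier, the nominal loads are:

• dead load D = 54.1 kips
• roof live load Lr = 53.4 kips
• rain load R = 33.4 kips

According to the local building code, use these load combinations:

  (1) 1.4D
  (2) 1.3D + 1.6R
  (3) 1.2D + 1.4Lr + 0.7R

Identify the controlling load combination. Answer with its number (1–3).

(1) 1.4(54.1) = 75.7
(2) 1.3(54.1) + 1.6(33.4) = 123.8
(3) 1.2(54.1) + 1.4(53.4) + 0.7(33.4) = 64.9 + 74.8 + 23.4 = 163.1
The largest value is 163.1 kips from combination 3.

Combination 3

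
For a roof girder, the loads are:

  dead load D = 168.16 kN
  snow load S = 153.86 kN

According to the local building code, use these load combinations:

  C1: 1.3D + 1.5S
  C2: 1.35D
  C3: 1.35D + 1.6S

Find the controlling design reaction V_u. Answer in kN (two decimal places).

473.19 kN

C1: 1.3(168.16) + 1.5(153.86) = 449.40
C2: 1.35(168.16) = 227.02
C3: 1.35(168.16) + 1.6(153.86) = 473.19
Combination 3 governs: V_u = 473.19 kN.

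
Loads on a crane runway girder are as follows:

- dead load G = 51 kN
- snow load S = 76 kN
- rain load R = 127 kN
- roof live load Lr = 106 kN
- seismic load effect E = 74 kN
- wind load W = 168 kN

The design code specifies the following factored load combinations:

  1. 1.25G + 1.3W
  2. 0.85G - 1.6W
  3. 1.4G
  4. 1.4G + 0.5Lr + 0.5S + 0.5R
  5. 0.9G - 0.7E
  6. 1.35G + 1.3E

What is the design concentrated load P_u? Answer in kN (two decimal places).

1. 1.25(51) + 1.3(168) = 282.15
2. 0.85(51) - 1.6(168) = -225.45
3. 1.4(51) = 71.40
4. 1.4(51) + 0.5(106) + 0.5(76) + 0.5(127) = 225.90
5. 0.9(51) - 0.7(74) = -5.90
6. 1.35(51) + 1.3(74) = 165.05
Maximum is from combination 1.

282.15 kN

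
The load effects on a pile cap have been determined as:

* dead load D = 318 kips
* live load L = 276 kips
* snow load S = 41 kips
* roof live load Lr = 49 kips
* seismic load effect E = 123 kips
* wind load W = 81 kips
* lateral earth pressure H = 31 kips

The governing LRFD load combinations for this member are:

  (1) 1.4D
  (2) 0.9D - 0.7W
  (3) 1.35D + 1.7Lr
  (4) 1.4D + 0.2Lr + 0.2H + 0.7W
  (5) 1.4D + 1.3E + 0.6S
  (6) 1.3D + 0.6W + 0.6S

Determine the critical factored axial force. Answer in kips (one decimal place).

(1) 1.4(318) = 445.2
(2) 0.9(318) - 0.7(81) = 286.2 - 56.7 = 229.5
(3) 1.35(318) + 1.7(49) = 429.3 + 83.3 = 512.6
(4) 1.4(318) + 0.2(49) + 0.2(31) + 0.7(81) = 445.2 + 9.8 + 6.2 + 56.7 = 517.9
(5) 1.4(318) + 1.3(123) + 0.6(41) = 445.2 + 159.9 + 24.6 = 629.7
(6) 1.3(318) + 0.6(81) + 0.6(41) = 413.4 + 48.6 + 24.6 = 486.6
Combination 5 governs: P_u = 629.7 kips.

629.7 kips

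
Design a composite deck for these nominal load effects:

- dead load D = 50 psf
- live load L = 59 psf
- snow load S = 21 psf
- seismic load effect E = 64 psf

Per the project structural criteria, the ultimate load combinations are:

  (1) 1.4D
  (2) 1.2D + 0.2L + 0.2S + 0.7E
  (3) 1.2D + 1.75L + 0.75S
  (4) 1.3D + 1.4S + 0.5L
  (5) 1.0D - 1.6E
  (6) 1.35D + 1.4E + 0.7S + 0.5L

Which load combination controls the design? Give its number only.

(1) 1.4(50) = 70.0
(2) 1.2(50) + 0.2(59) + 0.2(21) + 0.7(64) = 60.0 + 11.8 + 4.2 + 44.8 = 120.8
(3) 1.2(50) + 1.75(59) + 0.75(21) = 179.0
(4) 1.3(50) + 1.4(21) + 0.5(59) = 65.0 + 29.4 + 29.5 = 123.9
(5) 1.0(50) - 1.6(64) = 50.0 - 102.4 = -52.4
(6) 1.35(50) + 1.4(64) + 0.7(21) + 0.5(59) = 67.5 + 89.6 + 14.7 + 29.5 = 201.3
The largest value is 201.3 psf from combination 6.

Combination 6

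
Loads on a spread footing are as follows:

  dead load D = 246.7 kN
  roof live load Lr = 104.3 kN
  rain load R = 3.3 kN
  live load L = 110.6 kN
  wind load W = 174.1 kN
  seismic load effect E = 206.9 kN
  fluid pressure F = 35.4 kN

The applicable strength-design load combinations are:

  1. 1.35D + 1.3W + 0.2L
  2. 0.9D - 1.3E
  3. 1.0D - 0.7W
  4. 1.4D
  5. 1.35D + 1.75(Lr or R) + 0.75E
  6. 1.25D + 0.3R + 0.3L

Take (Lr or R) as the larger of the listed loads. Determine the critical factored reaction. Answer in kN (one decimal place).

(Lr or R) → Lr = 104.3 kN.
1. 1.35(246.7) + 1.3(174.1) + 0.2(110.6) = 581.5
2. 0.9(246.7) - 1.3(206.9) = -46.9
3. 1.0(246.7) - 0.7(174.1) = 246.7 - 121.9 = 124.8
4. 1.4(246.7) = 345.4
5. 1.35(246.7) + 1.75(104.3) + 0.75(206.9) = 333.0 + 182.5 + 155.2 = 670.7
6. 1.25(246.7) + 0.3(3.3) + 0.3(110.6) = 342.5
The controlling combination is 5, giving 670.7 kN.

670.7 kN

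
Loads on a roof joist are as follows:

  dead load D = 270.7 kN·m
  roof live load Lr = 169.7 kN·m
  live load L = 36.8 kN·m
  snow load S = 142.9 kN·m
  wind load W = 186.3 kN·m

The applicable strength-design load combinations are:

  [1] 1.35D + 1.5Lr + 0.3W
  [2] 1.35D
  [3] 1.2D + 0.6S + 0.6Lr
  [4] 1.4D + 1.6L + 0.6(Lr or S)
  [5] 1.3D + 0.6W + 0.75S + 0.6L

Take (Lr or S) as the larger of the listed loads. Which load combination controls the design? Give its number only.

(Lr or S) → Lr = 169.7 kN·m.
[1] 1.35(270.7) + 1.5(169.7) + 0.3(186.3) = 365.4 + 254.6 + 55.9 = 675.9
[2] 1.35(270.7) = 365.4
[3] 1.2(270.7) + 0.6(142.9) + 0.6(169.7) = 512.4
[4] 1.4(270.7) + 1.6(36.8) + 0.6(169.7) = 379.0 + 58.9 + 101.8 = 539.7
[5] 1.3(270.7) + 0.6(186.3) + 0.75(142.9) + 0.6(36.8) = 592.9
The largest value is 675.9 kN·m from combination 1.

Combination 1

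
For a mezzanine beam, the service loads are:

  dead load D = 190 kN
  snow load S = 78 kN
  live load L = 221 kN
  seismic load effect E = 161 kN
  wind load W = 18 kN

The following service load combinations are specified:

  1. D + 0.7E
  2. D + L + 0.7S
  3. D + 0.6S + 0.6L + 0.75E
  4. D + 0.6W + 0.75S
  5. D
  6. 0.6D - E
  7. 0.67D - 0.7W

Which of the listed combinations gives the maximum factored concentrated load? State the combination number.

Combination 3

1. 1.0(190) + 0.7(161) = 190.00 + 112.70 = 302.70
2. 1.0(190) + 1.0(221) + 0.7(78) = 190.00 + 221.00 + 54.60 = 465.60
3. 1.0(190) + 0.6(78) + 0.6(221) + 0.75(161) = 190.00 + 46.80 + 132.60 + 120.75 = 490.15
4. 1.0(190) + 0.6(18) + 0.75(78) = 190.00 + 10.80 + 58.50 = 259.30
5. 1.0(190) = 190.00
6. 0.6(190) - 1.0(161) = 114.00 - 161.00 = -47.00
7. 0.67(190) - 0.7(18) = 127.30 - 12.60 = 114.70
The largest value is 490.15 kN from combination 3.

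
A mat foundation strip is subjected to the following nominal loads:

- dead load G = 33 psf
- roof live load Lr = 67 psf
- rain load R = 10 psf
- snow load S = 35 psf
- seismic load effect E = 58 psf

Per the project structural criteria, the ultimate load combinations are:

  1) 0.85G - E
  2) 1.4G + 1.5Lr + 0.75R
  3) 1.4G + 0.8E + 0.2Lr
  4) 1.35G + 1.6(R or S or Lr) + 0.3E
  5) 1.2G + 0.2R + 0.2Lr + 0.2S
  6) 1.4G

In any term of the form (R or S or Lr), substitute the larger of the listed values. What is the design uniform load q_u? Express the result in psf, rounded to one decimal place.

(R or S or Lr) → Lr = 67 psf.
1) 0.85(33) - 1.0(58) = -30.0
2) 1.4(33) + 1.5(67) + 0.75(10) = 46.2 + 100.5 + 7.5 = 154.2
3) 1.4(33) + 0.8(58) + 0.2(67) = 46.2 + 46.4 + 13.4 = 106.0
4) 1.35(33) + 1.6(67) + 0.3(58) = 44.6 + 107.2 + 17.4 = 169.2
5) 1.2(33) + 0.2(10) + 0.2(67) + 0.2(35) = 39.6 + 2.0 + 13.4 + 7.0 = 62.0
6) 1.4(33) = 46.2
Maximum is from combination 4.

169.2 psf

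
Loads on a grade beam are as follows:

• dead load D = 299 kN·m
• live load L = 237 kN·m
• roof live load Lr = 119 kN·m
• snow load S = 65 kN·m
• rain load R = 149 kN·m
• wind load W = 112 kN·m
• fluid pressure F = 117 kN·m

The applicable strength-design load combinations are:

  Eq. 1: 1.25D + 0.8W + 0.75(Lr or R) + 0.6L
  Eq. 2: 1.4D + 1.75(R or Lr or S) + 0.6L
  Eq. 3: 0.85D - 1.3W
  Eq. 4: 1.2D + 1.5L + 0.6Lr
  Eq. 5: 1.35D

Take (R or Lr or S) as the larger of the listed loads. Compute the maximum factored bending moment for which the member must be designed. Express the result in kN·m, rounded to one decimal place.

(Lr or R) → R = 149 kN·m; (R or Lr or S) → R = 149 kN·m.
Eq. 1: 1.25(299) + 0.8(112) + 0.75(149) + 0.6(237) = 717.3
Eq. 2: 1.4(299) + 1.75(149) + 0.6(237) = 821.6
Eq. 3: 0.85(299) - 1.3(112) = 108.6
Eq. 4: 1.2(299) + 1.5(237) + 0.6(119) = 785.7
Eq. 5: 1.35(299) = 403.7
Maximum is from combination 2.

821.6 kN·m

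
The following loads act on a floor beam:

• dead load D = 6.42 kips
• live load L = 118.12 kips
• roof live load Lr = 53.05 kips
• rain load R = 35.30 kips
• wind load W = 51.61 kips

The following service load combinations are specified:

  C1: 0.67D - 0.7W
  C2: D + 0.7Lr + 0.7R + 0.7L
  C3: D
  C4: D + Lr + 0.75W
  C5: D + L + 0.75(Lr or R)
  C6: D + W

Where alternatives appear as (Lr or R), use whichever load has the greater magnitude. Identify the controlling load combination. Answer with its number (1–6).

(Lr or R) → Lr = 53.05 kips.
C1: 0.67(6.42) - 0.7(51.61) = 4.30 - 36.13 = -31.83
C2: 1.0(6.42) + 0.7(53.05) + 0.7(35.30) + 0.7(118.12) = 6.42 + 37.14 + 24.71 + 82.68 = 150.95
C3: 1.0(6.42) = 6.42
C4: 1.0(6.42) + 1.0(53.05) + 0.75(51.61) = 6.42 + 53.05 + 38.71 = 98.18
C5: 1.0(6.42) + 1.0(118.12) + 0.75(53.05) = 6.42 + 118.12 + 39.79 = 164.33
C6: 1.0(6.42) + 1.0(51.61) = 6.42 + 51.61 = 58.03
The largest value is 164.33 kips from combination 5.

Combination 5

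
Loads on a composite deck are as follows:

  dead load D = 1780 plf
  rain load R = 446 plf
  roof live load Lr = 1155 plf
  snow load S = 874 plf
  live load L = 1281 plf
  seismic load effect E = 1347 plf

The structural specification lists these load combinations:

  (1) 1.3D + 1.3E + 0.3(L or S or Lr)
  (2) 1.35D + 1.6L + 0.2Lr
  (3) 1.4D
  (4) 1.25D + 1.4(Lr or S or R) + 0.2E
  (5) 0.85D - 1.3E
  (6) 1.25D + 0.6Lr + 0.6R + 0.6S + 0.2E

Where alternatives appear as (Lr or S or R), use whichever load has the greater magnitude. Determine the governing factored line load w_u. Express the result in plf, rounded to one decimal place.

4683.6 plf

(L or S or Lr) → L = 1281 plf; (Lr or S or R) → Lr = 1155 plf.
(1) 1.3(1780) + 1.3(1347) + 0.3(1281) = 4449.4
(2) 1.35(1780) + 1.6(1281) + 0.2(1155) = 4683.6
(3) 1.4(1780) = 2492.0
(4) 1.25(1780) + 1.4(1155) + 0.2(1347) = 4111.4
(5) 0.85(1780) - 1.3(1347) = -238.1
(6) 1.25(1780) + 0.6(1155) + 0.6(446) + 0.6(874) + 0.2(1347) = 3979.4
Maximum is from combination 2.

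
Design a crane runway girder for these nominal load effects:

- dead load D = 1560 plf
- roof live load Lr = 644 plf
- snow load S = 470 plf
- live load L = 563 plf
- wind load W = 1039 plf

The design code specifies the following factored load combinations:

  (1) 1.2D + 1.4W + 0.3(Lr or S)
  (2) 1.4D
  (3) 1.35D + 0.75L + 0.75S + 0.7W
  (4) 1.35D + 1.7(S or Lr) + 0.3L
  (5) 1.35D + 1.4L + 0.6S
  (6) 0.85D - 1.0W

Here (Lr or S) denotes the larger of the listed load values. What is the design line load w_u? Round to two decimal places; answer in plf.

(Lr or S) → Lr = 644 plf; (S or Lr) → Lr = 644 plf.
(1) 1.2(1560) + 1.4(1039) + 0.3(644) = 1872.00 + 1454.60 + 193.20 = 3519.80
(2) 1.4(1560) = 2184.00
(3) 1.35(1560) + 0.75(563) + 0.75(470) + 0.7(1039) = 2106.00 + 422.25 + 352.50 + 727.30 = 3608.05
(4) 1.35(1560) + 1.7(644) + 0.3(563) = 2106.00 + 1094.80 + 168.90 = 3369.70
(5) 1.35(1560) + 1.4(563) + 0.6(470) = 2106.00 + 788.20 + 282.00 = 3176.20
(6) 0.85(1560) - 1.0(1039) = 1326.00 - 1039.00 = 287.00
Combination 3 governs: w_u = 3608.05 plf.

3608.05 plf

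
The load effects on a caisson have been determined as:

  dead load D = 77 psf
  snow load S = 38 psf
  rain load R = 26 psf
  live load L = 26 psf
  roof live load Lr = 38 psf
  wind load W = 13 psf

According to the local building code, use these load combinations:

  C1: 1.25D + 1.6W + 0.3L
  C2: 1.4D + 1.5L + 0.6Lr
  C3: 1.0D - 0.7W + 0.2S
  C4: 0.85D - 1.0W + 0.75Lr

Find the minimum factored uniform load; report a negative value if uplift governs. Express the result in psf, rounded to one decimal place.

C1: 1.25(77) + 1.6(13) + 0.3(26) = 96.3 + 20.8 + 7.8 = 124.9
C2: 1.4(77) + 1.5(26) + 0.6(38) = 107.8 + 39.0 + 22.8 = 169.6
C3: 1.0(77) - 0.7(13) + 0.2(38) = 77.0 - 9.1 + 7.6 = 75.5
C4: 0.85(77) - 1.0(13) + 0.75(38) = 65.5 - 13.0 + 28.5 = 81.0
Combination 3 gives the minimum: 75.5 psf.

75.5 psf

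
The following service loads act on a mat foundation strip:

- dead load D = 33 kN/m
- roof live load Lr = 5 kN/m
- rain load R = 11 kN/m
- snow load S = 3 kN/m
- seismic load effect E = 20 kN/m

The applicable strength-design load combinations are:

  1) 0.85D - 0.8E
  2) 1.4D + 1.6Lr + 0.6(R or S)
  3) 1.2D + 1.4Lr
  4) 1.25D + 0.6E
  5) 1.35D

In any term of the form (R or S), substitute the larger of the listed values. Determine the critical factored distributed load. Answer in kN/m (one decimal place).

(R or S) → R = 11 kN/m.
1) 0.85(33) - 0.8(20) = 28.1 - 16.0 = 12.1
2) 1.4(33) + 1.6(5) + 0.6(11) = 46.2 + 8.0 + 6.6 = 60.8
3) 1.2(33) + 1.4(5) = 39.6 + 7.0 = 46.6
4) 1.25(33) + 0.6(20) = 41.3 + 12.0 = 53.3
5) 1.35(33) = 44.6
Maximum is from combination 2.

60.8 kN/m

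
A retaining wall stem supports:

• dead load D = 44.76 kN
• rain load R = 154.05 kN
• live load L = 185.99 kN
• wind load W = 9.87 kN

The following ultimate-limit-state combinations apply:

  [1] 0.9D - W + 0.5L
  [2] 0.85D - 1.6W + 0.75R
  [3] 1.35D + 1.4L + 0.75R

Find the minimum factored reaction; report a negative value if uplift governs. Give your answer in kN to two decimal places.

[1] 0.9(44.76) - 1.0(9.87) + 0.5(185.99) = 40.28 - 9.87 + 93.00 = 123.41
[2] 0.85(44.76) - 1.6(9.87) + 0.75(154.05) = 137.79
[3] 1.35(44.76) + 1.4(185.99) + 0.75(154.05) = 436.35
Combination 1 gives the minimum: 123.41 kN.

123.41 kN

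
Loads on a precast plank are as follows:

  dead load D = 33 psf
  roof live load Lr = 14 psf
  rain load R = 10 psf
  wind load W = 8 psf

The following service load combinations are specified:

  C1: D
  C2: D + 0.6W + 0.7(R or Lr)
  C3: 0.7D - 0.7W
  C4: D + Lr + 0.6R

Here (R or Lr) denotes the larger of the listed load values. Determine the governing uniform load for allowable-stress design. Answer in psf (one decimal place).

(R or Lr) → Lr = 14 psf.
C1: 1.0(33) = 33.0
C2: 1.0(33) + 0.6(8) + 0.7(14) = 33.0 + 4.8 + 9.8 = 47.6
C3: 0.7(33) - 0.7(8) = 23.1 - 5.6 = 17.5
C4: 1.0(33) + 1.0(14) + 0.6(10) = 33.0 + 14.0 + 6.0 = 53.0
Combination 4 governs: q = 53.0 psf.

53.0 psf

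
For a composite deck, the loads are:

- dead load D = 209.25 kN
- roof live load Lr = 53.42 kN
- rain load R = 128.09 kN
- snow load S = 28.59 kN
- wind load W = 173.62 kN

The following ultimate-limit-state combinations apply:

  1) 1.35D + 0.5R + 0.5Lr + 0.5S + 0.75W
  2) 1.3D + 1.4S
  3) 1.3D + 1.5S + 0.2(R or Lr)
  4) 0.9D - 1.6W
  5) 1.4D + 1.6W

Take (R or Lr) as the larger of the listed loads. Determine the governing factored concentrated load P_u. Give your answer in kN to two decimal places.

570.74 kN

(R or Lr) → R = 128.09 kN.
1) 1.35(209.25) + 0.5(128.09) + 0.5(53.42) + 0.5(28.59) + 0.75(173.62) = 517.75
2) 1.3(209.25) + 1.4(28.59) = 312.05
3) 1.3(209.25) + 1.5(28.59) + 0.2(128.09) = 340.53
4) 0.9(209.25) - 1.6(173.62) = -89.47
5) 1.4(209.25) + 1.6(173.62) = 570.74
Combination 5 governs: P_u = 570.74 kN.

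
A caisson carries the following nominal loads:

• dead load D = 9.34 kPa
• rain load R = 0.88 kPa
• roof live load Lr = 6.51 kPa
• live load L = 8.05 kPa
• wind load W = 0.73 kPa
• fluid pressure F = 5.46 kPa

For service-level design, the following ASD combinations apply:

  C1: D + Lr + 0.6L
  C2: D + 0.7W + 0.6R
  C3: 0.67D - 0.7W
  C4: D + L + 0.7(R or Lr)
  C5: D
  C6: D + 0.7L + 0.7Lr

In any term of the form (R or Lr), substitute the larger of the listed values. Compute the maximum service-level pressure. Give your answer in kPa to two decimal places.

21.95 kPa

(R or Lr) → Lr = 6.51 kPa.
C1: 1.0(9.34) + 1.0(6.51) + 0.6(8.05) = 9.34 + 6.51 + 4.83 = 20.68
C2: 1.0(9.34) + 0.7(0.73) + 0.6(0.88) = 9.34 + 0.51 + 0.53 = 10.38
C3: 0.67(9.34) - 0.7(0.73) = 6.26 - 0.51 = 5.75
C4: 1.0(9.34) + 1.0(8.05) + 0.7(6.51) = 9.34 + 8.05 + 4.56 = 21.95
C5: 1.0(9.34) = 9.34
C6: 1.0(9.34) + 0.7(8.05) + 0.7(6.51) = 19.53
Combination 4 governs: p = 21.95 kPa.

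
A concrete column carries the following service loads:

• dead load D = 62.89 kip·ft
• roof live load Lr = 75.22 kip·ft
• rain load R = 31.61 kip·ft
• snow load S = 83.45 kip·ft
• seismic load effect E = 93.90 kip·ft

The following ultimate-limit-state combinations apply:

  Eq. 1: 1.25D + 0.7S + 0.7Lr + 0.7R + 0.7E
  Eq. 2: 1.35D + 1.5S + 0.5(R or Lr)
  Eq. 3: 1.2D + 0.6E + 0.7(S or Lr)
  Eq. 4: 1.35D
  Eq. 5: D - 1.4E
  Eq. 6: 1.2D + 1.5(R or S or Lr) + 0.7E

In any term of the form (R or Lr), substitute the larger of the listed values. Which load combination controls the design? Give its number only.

Combination 1

(R or Lr) → Lr = 75.22 kip·ft; (S or Lr) → S = 83.45 kip·ft; (R or S or Lr) → S = 83.45 kip·ft.
Eq. 1: 1.25(62.89) + 0.7(83.45) + 0.7(75.22) + 0.7(31.61) + 0.7(93.90) = 78.61 + 58.42 + 52.65 + 22.13 + 65.73 = 277.54
Eq. 2: 1.35(62.89) + 1.5(83.45) + 0.5(75.22) = 84.90 + 125.18 + 37.61 = 247.69
Eq. 3: 1.2(62.89) + 0.6(93.90) + 0.7(83.45) = 190.22
Eq. 4: 1.35(62.89) = 84.90
Eq. 5: 1.0(62.89) - 1.4(93.90) = 62.89 - 131.46 = -68.57
Eq. 6: 1.2(62.89) + 1.5(83.45) + 0.7(93.90) = 266.37
The largest value is 277.54 kip·ft from combination 1.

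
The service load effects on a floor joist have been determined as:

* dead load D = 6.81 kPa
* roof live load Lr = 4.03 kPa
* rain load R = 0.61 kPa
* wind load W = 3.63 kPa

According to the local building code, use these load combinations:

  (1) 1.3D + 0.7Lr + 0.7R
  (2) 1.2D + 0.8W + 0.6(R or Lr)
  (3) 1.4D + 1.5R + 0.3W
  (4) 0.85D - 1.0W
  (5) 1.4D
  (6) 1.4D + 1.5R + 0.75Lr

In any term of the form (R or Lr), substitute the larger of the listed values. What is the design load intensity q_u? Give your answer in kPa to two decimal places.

(R or Lr) → Lr = 4.03 kPa.
(1) 1.3(6.81) + 0.7(4.03) + 0.7(0.61) = 12.10
(2) 1.2(6.81) + 0.8(3.63) + 0.6(4.03) = 13.49
(3) 1.4(6.81) + 1.5(0.61) + 0.3(3.63) = 11.54
(4) 0.85(6.81) - 1.0(3.63) = 2.16
(5) 1.4(6.81) = 9.53
(6) 1.4(6.81) + 1.5(0.61) + 0.75(4.03) = 13.47
Maximum is from combination 2.

13.49 kPa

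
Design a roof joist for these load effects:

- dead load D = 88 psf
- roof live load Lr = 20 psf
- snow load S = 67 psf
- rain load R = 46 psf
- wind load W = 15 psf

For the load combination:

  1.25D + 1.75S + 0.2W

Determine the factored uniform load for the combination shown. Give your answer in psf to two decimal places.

1.25(88) + 1.75(67) + 0.2(15) = 110.00 + 117.25 + 3.00 = 230.25
q_u = 230.25 psf.

230.25 psf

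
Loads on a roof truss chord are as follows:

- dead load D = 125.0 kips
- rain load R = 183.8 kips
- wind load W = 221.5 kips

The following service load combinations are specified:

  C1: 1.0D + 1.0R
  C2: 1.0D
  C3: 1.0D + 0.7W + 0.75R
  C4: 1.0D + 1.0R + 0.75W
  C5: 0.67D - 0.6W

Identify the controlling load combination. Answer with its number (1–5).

Combination 4

C1: 1.0(125.0) + 1.0(183.8) = 125.00 + 183.80 = 308.80
C2: 1.0(125.0) = 125.00
C3: 1.0(125.0) + 0.7(221.5) + 0.75(183.8) = 125.00 + 155.05 + 137.85 = 417.90
C4: 1.0(125.0) + 1.0(183.8) + 0.75(221.5) = 125.00 + 183.80 + 166.13 = 474.93
C5: 0.67(125.0) - 0.6(221.5) = 83.75 - 132.90 = -49.15
The largest value is 474.93 kips from combination 4.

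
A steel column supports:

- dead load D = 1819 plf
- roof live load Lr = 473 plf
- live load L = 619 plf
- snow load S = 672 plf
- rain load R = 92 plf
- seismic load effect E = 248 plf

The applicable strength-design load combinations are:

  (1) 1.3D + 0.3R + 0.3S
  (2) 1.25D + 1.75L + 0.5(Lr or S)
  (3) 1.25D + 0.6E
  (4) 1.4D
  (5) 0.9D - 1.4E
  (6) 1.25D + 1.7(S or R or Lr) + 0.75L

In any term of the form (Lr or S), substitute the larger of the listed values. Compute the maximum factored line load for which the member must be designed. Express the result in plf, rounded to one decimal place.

(Lr or S) → S = 672 plf; (S or R or Lr) → S = 672 plf.
(1) 1.3(1819) + 0.3(92) + 0.3(672) = 2364.7 + 27.6 + 201.6 = 2593.9
(2) 1.25(1819) + 1.75(619) + 0.5(672) = 3693.0
(3) 1.25(1819) + 0.6(248) = 2273.8 + 148.8 = 2422.6
(4) 1.4(1819) = 2546.6
(5) 0.9(1819) - 1.4(248) = 1637.1 - 347.2 = 1289.9
(6) 1.25(1819) + 1.7(672) + 0.75(619) = 3880.4
The controlling combination is 6, giving 3880.4 plf.

3880.4 plf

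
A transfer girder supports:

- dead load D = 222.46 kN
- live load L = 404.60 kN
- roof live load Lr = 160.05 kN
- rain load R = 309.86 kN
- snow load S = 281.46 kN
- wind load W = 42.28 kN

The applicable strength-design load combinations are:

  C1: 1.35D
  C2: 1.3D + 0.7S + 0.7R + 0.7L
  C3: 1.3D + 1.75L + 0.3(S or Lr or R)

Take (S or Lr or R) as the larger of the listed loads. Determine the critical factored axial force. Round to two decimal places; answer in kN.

1090.21 kN

(S or Lr or R) → R = 309.86 kN.
C1: 1.35(222.46) = 300.32
C2: 1.3(222.46) + 0.7(281.46) + 0.7(309.86) + 0.7(404.60) = 289.20 + 197.02 + 216.90 + 283.22 = 986.34
C3: 1.3(222.46) + 1.75(404.60) + 0.3(309.86) = 289.20 + 708.05 + 92.96 = 1090.21
Maximum is from combination 3.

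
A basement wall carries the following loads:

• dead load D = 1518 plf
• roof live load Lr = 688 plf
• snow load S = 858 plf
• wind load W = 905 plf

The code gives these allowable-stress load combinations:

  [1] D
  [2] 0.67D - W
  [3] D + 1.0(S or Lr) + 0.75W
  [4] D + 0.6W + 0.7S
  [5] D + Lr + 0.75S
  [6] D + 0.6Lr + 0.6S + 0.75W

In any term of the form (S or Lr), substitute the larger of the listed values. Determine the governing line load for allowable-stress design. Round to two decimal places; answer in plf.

(S or Lr) → S = 858 plf.
[1] 1.0(1518) = 1518.00
[2] 0.67(1518) - 1.0(905) = 1017.06 - 905.00 = 112.06
[3] 1.0(1518) + 1.0(858) + 0.75(905) = 1518.00 + 858.00 + 678.75 = 3054.75
[4] 1.0(1518) + 0.6(905) + 0.7(858) = 1518.00 + 543.00 + 600.60 = 2661.60
[5] 1.0(1518) + 1.0(688) + 0.75(858) = 1518.00 + 688.00 + 643.50 = 2849.50
[6] 1.0(1518) + 0.6(688) + 0.6(858) + 0.75(905) = 1518.00 + 412.80 + 514.80 + 678.75 = 3124.35
The controlling combination is 6, giving 3124.35 plf.

3124.35 plf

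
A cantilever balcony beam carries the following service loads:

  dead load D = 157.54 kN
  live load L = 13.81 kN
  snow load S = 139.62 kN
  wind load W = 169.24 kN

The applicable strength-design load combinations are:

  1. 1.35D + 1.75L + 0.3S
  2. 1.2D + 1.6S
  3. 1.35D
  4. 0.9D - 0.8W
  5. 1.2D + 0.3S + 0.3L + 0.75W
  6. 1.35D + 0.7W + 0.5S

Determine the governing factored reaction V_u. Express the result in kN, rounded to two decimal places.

1. 1.35(157.54) + 1.75(13.81) + 0.3(139.62) = 278.73
2. 1.2(157.54) + 1.6(139.62) = 189.05 + 223.39 = 412.44
3. 1.35(157.54) = 212.68
4. 0.9(157.54) - 0.8(169.24) = 6.39
5. 1.2(157.54) + 0.3(139.62) + 0.3(13.81) + 0.75(169.24) = 189.05 + 41.89 + 4.14 + 126.93 = 362.01
6. 1.35(157.54) + 0.7(169.24) + 0.5(139.62) = 212.68 + 118.47 + 69.81 = 400.96
Maximum is from combination 2.

412.44 kN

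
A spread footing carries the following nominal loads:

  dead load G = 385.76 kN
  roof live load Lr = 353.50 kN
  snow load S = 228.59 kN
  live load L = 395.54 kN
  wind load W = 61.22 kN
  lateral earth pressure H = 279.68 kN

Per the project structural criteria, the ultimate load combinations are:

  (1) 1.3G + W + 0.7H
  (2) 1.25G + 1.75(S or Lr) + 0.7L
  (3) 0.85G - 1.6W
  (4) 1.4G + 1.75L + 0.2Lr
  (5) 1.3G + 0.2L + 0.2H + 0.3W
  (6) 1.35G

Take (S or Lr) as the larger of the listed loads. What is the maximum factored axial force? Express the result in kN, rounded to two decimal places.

(S or Lr) → Lr = 353.50 kN.
(1) 1.3(385.76) + 1.0(61.22) + 0.7(279.68) = 758.48
(2) 1.25(385.76) + 1.75(353.50) + 0.7(395.54) = 1377.70
(3) 0.85(385.76) - 1.6(61.22) = 229.94
(4) 1.4(385.76) + 1.75(395.54) + 0.2(353.50) = 540.06 + 692.20 + 70.70 = 1302.96
(5) 1.3(385.76) + 0.2(395.54) + 0.2(279.68) + 0.3(61.22) = 654.90
(6) 1.35(385.76) = 520.78
Combination 2 governs: N_u = 1377.70 kN.

1377.70 kN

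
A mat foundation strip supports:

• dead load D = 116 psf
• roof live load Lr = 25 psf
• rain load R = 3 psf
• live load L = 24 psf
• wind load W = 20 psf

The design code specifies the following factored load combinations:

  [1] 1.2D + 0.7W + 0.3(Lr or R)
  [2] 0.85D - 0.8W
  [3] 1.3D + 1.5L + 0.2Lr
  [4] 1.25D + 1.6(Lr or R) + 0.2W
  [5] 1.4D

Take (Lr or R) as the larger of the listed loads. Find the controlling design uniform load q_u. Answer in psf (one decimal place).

191.8 psf

(Lr or R) → Lr = 25 psf.
[1] 1.2(116) + 0.7(20) + 0.3(25) = 139.2 + 14.0 + 7.5 = 160.7
[2] 0.85(116) - 0.8(20) = 98.6 - 16.0 = 82.6
[3] 1.3(116) + 1.5(24) + 0.2(25) = 150.8 + 36.0 + 5.0 = 191.8
[4] 1.25(116) + 1.6(25) + 0.2(20) = 145.0 + 40.0 + 4.0 = 189.0
[5] 1.4(116) = 162.4
Maximum is from combination 3.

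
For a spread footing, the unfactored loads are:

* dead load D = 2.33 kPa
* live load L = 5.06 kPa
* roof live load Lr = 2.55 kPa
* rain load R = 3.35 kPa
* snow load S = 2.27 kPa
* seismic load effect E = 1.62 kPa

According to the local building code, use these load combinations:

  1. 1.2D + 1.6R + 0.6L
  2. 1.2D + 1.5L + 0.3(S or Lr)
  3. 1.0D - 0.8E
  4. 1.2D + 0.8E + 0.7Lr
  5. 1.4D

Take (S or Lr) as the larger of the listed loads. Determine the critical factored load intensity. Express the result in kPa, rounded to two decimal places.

11.19 kPa

(S or Lr) → Lr = 2.55 kPa.
1. 1.2(2.33) + 1.6(3.35) + 0.6(5.06) = 11.19
2. 1.2(2.33) + 1.5(5.06) + 0.3(2.55) = 11.15
3. 1.0(2.33) - 0.8(1.62) = 2.33 - 1.30 = 1.03
4. 1.2(2.33) + 0.8(1.62) + 0.7(2.55) = 5.88
5. 1.4(2.33) = 3.26
Maximum is from combination 1.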